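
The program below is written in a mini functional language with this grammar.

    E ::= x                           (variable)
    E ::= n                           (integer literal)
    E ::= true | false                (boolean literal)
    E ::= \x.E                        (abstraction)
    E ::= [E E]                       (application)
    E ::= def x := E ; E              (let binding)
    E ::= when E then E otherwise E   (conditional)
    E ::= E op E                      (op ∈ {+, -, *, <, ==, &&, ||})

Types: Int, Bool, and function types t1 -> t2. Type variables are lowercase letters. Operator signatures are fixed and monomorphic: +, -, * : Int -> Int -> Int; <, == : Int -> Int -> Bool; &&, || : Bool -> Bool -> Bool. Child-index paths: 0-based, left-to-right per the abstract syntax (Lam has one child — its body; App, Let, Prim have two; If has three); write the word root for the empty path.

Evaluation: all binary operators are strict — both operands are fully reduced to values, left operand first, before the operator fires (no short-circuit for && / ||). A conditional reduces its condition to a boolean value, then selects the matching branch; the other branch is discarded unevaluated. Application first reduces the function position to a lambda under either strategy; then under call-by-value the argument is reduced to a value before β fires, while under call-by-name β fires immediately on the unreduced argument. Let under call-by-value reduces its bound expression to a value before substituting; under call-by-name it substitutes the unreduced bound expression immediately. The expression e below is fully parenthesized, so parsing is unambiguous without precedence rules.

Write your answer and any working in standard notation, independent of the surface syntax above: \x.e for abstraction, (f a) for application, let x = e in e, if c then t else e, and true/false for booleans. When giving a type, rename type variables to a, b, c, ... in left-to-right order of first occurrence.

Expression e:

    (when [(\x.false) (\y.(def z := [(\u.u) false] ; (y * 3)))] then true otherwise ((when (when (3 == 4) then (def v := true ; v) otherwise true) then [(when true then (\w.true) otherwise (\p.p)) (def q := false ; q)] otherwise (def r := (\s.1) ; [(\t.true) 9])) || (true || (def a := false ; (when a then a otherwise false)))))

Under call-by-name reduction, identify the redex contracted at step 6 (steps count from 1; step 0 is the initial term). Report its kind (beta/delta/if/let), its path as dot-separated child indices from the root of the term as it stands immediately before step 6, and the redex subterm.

Answer: if at 0.0 : (if true then (\w.true) else (\p.p))

Derivation:
step 0: (if ((\x.false) (\y.(let z = ((\u.u) false) in (y * 3)))) then true else ((if (if (3 == 4) then (let v = true in v) else true) then ((if true then (\w.true) else (\p.p)) (let q = false in q)) else (let r = (\s.1) in ((\t.true) 9))) || (true || (let a = false in (if a then a else false)))))
step 1: [beta@0] (if false then true else ((if (if (3 == 4) then (let v = true in v) else true) then ((if true then (\w.true) else (\p.p)) (let q = false in q)) else (let r = (\s.1) in ((\t.true) 9))) || (true || (let a = false in (if a then a else false)))))
step 2: [if@root] ((if (if (3 == 4) then (let v = true in v) else true) then ((if true then (\w.true) else (\p.p)) (let q = false in q)) else (let r = (\s.1) in ((\t.true) 9))) || (true || (let a = false in (if a then a else false))))
step 3: [delta@0.0.0] ((if (if false then (let v = true in v) else true) then ((if true then (\w.true) else (\p.p)) (let q = false in q)) else (let r = (\s.1) in ((\t.true) 9))) || (true || (let a = false in (if a then a else false))))
step 4: [if@0.0] ((if true then ((if true then (\w.true) else (\p.p)) (let q = false in q)) else (let r = (\s.1) in ((\t.true) 9))) || (true || (let a = false in (if a then a else false))))
step 5: [if@0] (((if true then (\w.true) else (\p.p)) (let q = false in q)) || (true || (let a = false in (if a then a else false))))
step 6: [if@0.0] (((\w.true) (let q = false in q)) || (true || (let a = false in (if a then a else false))))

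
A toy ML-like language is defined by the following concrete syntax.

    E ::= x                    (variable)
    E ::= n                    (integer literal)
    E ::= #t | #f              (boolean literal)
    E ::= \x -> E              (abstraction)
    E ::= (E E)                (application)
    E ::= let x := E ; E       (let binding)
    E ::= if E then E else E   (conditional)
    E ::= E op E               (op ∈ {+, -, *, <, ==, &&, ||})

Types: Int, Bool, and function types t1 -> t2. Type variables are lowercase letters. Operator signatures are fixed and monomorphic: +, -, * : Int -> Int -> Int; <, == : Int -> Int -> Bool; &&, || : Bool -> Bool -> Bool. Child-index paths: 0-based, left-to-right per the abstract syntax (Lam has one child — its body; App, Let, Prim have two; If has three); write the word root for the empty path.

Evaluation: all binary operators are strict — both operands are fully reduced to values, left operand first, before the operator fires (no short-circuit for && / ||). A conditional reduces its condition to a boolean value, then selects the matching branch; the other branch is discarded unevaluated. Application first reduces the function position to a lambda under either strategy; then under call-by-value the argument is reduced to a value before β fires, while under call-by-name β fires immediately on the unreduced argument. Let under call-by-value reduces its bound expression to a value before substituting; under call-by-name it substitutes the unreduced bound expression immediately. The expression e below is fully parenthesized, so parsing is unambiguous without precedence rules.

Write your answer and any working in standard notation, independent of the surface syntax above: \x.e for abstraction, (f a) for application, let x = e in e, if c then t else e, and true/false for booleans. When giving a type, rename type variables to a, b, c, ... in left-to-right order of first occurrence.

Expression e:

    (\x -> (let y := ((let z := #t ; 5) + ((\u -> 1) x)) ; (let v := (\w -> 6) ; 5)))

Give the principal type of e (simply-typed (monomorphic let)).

Answer: a -> Int

Working:
let z : Bool
  unify Int ~ Int
\u._ : b -> Int
x : a
  unify b -> Int ~ a -> c
  unify b ~ a
  unify Int ~ c
_ _ : Int
  unify Int ~ Int
let y : Int
\w._ : d -> Int
let v : d -> Int
\x._ : a -> Int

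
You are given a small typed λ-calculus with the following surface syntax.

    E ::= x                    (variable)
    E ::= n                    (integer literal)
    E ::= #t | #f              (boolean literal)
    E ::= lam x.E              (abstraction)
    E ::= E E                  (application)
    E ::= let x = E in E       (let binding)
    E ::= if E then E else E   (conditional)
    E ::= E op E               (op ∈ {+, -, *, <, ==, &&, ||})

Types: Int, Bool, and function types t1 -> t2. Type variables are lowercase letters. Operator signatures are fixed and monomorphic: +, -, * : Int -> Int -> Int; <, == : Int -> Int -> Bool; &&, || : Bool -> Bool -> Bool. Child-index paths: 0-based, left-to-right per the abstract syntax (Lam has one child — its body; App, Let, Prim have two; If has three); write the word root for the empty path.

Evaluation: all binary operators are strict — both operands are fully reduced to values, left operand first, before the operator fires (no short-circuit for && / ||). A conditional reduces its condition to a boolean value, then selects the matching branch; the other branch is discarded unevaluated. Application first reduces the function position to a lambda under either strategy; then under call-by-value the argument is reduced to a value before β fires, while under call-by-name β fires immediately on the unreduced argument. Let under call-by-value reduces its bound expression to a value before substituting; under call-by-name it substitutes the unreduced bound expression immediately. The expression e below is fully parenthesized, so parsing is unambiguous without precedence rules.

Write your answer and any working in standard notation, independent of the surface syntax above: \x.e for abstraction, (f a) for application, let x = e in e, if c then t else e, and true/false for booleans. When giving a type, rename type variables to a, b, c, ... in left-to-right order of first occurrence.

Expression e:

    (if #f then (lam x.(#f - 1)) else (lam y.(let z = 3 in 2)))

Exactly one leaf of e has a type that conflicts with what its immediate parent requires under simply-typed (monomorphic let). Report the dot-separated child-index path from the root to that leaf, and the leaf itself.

Working:
  unify Bool ~ Bool
  unify Bool ~ Int
  FAIL: mismatch Bool ~ Int

Answer: 1.0.0 : false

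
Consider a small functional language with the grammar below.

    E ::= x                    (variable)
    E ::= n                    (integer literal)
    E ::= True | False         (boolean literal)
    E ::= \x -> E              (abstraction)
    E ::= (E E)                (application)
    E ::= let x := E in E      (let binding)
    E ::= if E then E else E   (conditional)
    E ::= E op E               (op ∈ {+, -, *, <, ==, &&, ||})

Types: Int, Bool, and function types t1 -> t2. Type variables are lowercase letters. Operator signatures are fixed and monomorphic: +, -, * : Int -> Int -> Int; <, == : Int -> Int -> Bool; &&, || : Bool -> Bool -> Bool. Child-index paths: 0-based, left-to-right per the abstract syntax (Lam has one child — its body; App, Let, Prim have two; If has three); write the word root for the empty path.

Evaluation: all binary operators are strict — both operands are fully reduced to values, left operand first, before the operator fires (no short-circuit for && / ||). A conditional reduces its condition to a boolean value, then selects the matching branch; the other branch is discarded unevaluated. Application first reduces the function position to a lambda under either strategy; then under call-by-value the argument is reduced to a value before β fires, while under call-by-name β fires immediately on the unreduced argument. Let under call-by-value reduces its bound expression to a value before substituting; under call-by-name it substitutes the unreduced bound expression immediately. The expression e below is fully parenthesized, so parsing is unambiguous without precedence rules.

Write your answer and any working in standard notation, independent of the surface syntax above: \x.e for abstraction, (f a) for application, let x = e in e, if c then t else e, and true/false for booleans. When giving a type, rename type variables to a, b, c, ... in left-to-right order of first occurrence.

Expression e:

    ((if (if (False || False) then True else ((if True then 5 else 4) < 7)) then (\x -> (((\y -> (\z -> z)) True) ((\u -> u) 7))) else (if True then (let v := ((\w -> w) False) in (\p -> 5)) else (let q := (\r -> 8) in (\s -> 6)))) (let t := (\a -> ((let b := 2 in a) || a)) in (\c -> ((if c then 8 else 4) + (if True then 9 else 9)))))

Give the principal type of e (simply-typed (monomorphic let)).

Answer: Int

Derivation:
  unify Bool ~ Bool
  unify Bool ~ Bool
  unify Bool ~ Bool
  unify Bool ~ Bool
  unify Int ~ Int
  unify Int ~ Int
  unify Int ~ Int
  unify Bool ~ Bool
  unify Bool ~ Bool
z : c
\z._ : c -> c
\y._ : b -> c -> c
  unify b -> c -> c ~ Bool -> d
  unify b ~ Bool
  unify c -> c ~ d
_ _ : c -> c
u : e
\u._ : e -> e
  unify e -> e ~ Int -> f
  unify e ~ Int
  unify Int ~ f
_ _ : Int
  unify c -> c ~ Int -> g
  unify c ~ Int
  unify Int ~ g
_ _ : Int
\x._ : a -> Int
  unify Bool ~ Bool
w : h
\w._ : h -> h
  unify h -> h ~ Bool -> i
  unify h ~ Bool
  unify Bool ~ i
_ _ : Bool
let v : Bool
\p._ : j -> Int
\r._ : k -> Int
let q : k -> Int
\s._ : l -> Int
  unify j -> Int ~ l -> Int
  unify j ~ l
  unify Int ~ Int
  unify a -> Int ~ l -> Int
  unify a ~ l
  unify Int ~ Int
let b : Int
a : m
  unify m ~ Bool
a : Bool
  unify Bool ~ Bool
\a._ : Bool -> Bool
let t : Bool -> Bool
c : n
  unify n ~ Bool
  unify Int ~ Int
  unify Int ~ Int
  unify Bool ~ Bool
  unify Int ~ Int
  unify Int ~ Int
\c._ : Bool -> Int
  unify l -> Int ~ (Bool -> Int) -> o
  unify l ~ Bool -> Int
  unify Int ~ o
_ _ : Int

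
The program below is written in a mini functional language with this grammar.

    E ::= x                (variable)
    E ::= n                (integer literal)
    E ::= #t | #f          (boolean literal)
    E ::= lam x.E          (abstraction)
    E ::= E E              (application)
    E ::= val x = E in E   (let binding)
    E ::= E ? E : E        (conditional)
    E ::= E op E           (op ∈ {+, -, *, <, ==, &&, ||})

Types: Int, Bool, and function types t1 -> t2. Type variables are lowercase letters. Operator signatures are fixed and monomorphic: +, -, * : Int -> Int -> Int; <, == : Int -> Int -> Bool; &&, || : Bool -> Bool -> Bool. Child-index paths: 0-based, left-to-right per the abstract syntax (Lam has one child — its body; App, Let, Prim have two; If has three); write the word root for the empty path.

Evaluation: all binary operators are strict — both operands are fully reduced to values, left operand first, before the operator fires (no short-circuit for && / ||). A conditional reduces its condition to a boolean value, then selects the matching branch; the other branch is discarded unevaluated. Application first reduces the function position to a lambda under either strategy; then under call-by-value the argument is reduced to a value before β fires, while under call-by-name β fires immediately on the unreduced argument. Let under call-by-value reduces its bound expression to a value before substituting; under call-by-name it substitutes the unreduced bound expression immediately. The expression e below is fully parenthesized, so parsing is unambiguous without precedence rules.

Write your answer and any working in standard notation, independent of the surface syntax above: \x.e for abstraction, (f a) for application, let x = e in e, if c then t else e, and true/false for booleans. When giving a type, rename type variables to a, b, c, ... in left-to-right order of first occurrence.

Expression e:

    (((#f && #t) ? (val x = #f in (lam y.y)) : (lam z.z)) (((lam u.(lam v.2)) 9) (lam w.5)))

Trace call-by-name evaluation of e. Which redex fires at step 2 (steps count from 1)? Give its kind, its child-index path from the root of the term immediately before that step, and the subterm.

Answer: if at 0 : (if false then (let x = false in (\y.y)) else (\z.z))

Derivation:
step 0: ((if (false && true) then (let x = false in (\y.y)) else (\z.z)) (((\u.(\v.2)) 9) (\w.5)))
step 1: [delta@0.0] ((if false then (let x = false in (\y.y)) else (\z.z)) (((\u.(\v.2)) 9) (\w.5)))
step 2: [if@0] ((\z.z) (((\u.(\v.2)) 9) (\w.5)))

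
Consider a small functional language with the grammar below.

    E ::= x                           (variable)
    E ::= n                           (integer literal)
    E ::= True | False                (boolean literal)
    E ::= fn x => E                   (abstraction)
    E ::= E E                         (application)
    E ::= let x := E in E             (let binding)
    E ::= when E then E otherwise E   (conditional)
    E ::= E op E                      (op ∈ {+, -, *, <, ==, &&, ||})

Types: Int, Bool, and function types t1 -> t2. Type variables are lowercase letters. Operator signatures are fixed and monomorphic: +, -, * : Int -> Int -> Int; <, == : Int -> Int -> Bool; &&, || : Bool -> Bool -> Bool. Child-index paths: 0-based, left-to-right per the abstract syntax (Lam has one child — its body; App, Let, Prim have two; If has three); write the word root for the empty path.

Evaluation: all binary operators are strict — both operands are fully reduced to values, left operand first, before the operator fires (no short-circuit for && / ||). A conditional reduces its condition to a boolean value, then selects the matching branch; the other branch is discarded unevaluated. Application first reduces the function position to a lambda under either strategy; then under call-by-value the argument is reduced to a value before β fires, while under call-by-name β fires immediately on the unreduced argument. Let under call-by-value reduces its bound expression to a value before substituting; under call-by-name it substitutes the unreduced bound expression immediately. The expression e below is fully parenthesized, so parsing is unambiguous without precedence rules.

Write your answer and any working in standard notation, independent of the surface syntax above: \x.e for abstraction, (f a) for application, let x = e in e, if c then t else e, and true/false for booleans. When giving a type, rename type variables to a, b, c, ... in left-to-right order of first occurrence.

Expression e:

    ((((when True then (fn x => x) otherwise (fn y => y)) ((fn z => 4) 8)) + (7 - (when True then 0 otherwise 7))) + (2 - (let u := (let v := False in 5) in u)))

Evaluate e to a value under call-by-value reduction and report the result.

Working:
step 0: ((((if true then (\x.x) else (\y.y)) ((\z.4) 8)) + (7 - (if true then 0 else 7))) + (2 - (let u = (let v = false in 5) in u)))
step 1: [if@0.0.0] ((((\x.x) ((\z.4) 8)) + (7 - (if true then 0 else 7))) + (2 - (let u = (let v = false in 5) in u)))
step 2: [beta@0.0.1] ((((\x.x) 4) + (7 - (if true then 0 else 7))) + (2 - (let u = (let v = false in 5) in u)))
step 3: [beta@0.0] ((4 + (7 - (if true then 0 else 7))) + (2 - (let u = (let v = false in 5) in u)))
step 4: [if@0.1.1] ((4 + (7 - 0)) + (2 - (let u = (let v = false in 5) in u)))
step 5: [delta@0.1] ((4 + 7) + (2 - (let u = (let v = false in 5) in u)))
step 6: [delta@0] (11 + (2 - (let u = (let v = false in 5) in u)))
step 7: [let@1.1.0] (11 + (2 - (let u = 5 in u)))
step 8: [let@1.1] (11 + (2 - 5))
step 9: [delta@1] (11 + -3)
step 10: [delta@root] 8

Answer: 8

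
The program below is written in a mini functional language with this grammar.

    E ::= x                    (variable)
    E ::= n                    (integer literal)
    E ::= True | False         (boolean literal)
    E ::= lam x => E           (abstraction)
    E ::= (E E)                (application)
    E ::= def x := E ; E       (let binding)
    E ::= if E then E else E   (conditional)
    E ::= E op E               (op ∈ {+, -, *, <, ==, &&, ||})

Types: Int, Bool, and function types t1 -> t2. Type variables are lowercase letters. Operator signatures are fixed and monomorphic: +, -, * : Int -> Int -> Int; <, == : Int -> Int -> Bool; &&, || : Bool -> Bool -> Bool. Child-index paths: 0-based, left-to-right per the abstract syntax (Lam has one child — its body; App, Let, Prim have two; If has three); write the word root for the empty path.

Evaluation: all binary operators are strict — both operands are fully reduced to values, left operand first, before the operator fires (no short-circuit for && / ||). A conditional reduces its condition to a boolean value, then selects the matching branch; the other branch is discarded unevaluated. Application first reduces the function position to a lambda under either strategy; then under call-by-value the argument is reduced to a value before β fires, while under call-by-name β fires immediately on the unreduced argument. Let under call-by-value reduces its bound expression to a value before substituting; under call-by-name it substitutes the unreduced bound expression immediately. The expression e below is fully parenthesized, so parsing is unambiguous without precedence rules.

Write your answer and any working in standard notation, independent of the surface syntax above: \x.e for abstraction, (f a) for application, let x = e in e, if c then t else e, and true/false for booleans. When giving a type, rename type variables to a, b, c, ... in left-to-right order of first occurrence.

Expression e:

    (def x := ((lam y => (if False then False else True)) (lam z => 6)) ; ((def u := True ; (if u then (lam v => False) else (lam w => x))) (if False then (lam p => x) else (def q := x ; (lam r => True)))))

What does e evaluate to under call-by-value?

Answer: false

Trace:
step 0: (let x = ((\y.(if false then false else true)) (\z.6)) in ((let u = true in (if u then (\v.false) else (\w.x))) (if false then (\p.x) else (let q = x in (\r.true)))))
step 1: [beta@0] (let x = (if false then false else true) in ((let u = true in (if u then (\v.false) else (\w.x))) (if false then (\p.x) else (let q = x in (\r.true)))))
step 2: [if@0] (let x = true in ((let u = true in (if u then (\v.false) else (\w.x))) (if false then (\p.x) else (let q = x in (\r.true)))))
step 3: [let@root] ((let u = true in (if u then (\v.false) else (\w.true))) (if false then (\p.true) else (let q = true in (\r.true))))
step 4: [let@0] ((if true then (\v.false) else (\w.true)) (if false then (\p.true) else (let q = true in (\r.true))))
step 5: [if@0] ((\v.false) (if false then (\p.true) else (let q = true in (\r.true))))
step 6: [if@1] ((\v.false) (let q = true in (\r.true)))
step 7: [let@1] ((\v.false) (\r.true))
step 8: [beta@root] false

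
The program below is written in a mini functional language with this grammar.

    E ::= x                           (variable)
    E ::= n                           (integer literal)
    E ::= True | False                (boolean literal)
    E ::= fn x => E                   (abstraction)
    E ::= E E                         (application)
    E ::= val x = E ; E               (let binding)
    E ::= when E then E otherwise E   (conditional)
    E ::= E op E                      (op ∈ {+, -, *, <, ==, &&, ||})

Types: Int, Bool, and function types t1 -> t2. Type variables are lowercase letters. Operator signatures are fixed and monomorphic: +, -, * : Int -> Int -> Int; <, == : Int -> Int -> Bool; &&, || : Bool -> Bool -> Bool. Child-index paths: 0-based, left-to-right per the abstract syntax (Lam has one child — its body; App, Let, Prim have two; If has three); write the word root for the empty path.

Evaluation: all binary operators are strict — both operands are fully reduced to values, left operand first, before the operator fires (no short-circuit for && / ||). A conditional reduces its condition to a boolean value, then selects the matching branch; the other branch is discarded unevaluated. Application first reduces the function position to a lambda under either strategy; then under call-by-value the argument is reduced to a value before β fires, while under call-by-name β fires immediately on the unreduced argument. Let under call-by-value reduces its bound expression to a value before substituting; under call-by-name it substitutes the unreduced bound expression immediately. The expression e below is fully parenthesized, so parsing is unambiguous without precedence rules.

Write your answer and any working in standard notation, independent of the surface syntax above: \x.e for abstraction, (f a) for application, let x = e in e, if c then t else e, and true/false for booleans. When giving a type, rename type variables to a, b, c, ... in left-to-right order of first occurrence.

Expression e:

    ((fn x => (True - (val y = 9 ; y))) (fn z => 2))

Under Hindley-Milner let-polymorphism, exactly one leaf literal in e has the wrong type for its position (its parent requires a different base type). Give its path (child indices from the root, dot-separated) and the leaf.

Working:
  unify Bool ~ Int
  FAIL: mismatch Bool ~ Int

Answer: 0.0.0 : true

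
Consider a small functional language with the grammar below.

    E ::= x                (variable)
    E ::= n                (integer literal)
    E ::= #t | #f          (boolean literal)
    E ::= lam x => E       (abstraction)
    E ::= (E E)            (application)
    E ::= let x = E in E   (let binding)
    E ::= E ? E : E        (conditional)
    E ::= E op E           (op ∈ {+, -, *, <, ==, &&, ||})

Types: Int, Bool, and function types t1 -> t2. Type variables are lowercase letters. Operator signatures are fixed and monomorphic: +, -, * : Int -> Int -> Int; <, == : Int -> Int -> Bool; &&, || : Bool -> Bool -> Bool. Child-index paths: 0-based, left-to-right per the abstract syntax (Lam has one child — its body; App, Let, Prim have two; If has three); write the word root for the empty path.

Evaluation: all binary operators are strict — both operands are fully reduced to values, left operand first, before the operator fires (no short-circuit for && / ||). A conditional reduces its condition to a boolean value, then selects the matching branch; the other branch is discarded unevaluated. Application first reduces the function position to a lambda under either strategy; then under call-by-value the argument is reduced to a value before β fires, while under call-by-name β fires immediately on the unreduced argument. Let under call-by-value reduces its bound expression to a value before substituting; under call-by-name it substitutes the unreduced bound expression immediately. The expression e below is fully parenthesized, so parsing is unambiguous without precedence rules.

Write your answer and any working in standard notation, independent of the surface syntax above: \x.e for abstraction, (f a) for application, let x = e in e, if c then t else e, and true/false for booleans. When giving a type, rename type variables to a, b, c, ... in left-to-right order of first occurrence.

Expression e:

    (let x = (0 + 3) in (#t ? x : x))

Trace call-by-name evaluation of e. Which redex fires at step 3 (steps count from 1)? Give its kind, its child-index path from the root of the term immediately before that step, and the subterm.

Answer: delta at root : (0 + 3)

Trace:
step 0: (let x = (0 + 3) in (if true then x else x))
step 1: [let@root] (if true then (0 + 3) else (0 + 3))
step 2: [if@root] (0 + 3)
step 3: [delta@root] 3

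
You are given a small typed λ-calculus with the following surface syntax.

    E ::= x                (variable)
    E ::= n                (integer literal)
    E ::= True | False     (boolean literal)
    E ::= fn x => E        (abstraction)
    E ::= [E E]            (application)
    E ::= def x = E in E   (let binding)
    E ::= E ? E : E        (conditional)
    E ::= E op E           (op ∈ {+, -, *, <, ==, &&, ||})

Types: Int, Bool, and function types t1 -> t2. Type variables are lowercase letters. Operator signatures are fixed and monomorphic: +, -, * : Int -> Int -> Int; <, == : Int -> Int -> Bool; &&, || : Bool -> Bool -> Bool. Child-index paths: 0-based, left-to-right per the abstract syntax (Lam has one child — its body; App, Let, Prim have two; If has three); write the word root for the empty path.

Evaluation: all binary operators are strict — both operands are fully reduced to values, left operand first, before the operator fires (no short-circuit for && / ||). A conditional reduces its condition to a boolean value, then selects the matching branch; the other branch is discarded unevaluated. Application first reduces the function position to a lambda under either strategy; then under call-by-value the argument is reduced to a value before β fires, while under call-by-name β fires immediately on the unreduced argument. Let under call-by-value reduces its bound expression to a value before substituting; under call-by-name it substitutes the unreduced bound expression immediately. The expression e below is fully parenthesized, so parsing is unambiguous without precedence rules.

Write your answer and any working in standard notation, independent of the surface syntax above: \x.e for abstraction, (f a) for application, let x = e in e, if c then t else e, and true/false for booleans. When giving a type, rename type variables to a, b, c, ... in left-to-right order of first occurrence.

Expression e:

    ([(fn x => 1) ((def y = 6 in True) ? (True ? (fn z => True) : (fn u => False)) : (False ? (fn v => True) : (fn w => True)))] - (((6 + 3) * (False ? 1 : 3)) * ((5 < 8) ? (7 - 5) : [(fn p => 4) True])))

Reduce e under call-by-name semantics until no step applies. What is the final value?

Answer: -53

Derivation:
step 0: (((\x.1) (if (let y = 6 in true) then (if true then (\z.true) else (\u.false)) else (if false then (\v.true) else (\w.true)))) - (((6 + 3) * (if false then 1 else 3)) * (if (5 < 8) then (7 - 5) else ((\p.4) true))))
step 1: [beta@0] (1 - (((6 + 3) * (if false then 1 else 3)) * (if (5 < 8) then (7 - 5) else ((\p.4) true))))
step 2: [delta@1.0.0] (1 - ((9 * (if false then 1 else 3)) * (if (5 < 8) then (7 - 5) else ((\p.4) true))))
step 3: [if@1.0.1] (1 - ((9 * 3) * (if (5 < 8) then (7 - 5) else ((\p.4) true))))
step 4: [delta@1.0] (1 - (27 * (if (5 < 8) then (7 - 5) else ((\p.4) true))))
step 5: [delta@1.1.0] (1 - (27 * (if true then (7 - 5) else ((\p.4) true))))
step 6: [if@1.1] (1 - (27 * (7 - 5)))
step 7: [delta@1.1] (1 - (27 * 2))
step 8: [delta@1] (1 - 54)
step 9: [delta@root] -53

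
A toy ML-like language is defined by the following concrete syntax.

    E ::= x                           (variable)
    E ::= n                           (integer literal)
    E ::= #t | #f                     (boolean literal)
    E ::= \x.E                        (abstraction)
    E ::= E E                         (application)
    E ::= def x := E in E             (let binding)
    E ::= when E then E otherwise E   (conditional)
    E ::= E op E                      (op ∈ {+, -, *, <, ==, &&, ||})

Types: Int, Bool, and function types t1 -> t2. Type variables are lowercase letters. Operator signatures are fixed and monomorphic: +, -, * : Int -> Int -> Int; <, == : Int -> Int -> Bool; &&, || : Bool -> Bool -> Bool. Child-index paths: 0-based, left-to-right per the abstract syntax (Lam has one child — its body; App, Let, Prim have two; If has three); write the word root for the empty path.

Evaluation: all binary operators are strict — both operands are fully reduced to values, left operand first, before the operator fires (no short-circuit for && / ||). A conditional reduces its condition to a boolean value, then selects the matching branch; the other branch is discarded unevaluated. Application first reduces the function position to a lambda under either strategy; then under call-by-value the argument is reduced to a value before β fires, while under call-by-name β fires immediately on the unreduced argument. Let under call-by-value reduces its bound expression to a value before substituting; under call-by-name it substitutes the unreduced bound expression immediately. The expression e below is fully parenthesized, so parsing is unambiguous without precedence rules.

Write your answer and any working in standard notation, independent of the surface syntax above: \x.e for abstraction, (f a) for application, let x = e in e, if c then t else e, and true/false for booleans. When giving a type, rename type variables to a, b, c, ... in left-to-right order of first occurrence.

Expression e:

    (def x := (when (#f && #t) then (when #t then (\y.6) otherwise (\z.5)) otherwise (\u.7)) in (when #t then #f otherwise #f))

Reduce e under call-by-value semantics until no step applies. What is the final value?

Working:
step 0: (let x = (if (false && true) then (if true then (\y.6) else (\z.5)) else (\u.7)) in (if true then false else false))
step 1: [delta@0.0] (let x = (if false then (if true then (\y.6) else (\z.5)) else (\u.7)) in (if true then false else false))
step 2: [if@0] (let x = (\u.7) in (if true then false else false))
step 3: [let@root] (if true then false else false)
step 4: [if@root] false

Answer: false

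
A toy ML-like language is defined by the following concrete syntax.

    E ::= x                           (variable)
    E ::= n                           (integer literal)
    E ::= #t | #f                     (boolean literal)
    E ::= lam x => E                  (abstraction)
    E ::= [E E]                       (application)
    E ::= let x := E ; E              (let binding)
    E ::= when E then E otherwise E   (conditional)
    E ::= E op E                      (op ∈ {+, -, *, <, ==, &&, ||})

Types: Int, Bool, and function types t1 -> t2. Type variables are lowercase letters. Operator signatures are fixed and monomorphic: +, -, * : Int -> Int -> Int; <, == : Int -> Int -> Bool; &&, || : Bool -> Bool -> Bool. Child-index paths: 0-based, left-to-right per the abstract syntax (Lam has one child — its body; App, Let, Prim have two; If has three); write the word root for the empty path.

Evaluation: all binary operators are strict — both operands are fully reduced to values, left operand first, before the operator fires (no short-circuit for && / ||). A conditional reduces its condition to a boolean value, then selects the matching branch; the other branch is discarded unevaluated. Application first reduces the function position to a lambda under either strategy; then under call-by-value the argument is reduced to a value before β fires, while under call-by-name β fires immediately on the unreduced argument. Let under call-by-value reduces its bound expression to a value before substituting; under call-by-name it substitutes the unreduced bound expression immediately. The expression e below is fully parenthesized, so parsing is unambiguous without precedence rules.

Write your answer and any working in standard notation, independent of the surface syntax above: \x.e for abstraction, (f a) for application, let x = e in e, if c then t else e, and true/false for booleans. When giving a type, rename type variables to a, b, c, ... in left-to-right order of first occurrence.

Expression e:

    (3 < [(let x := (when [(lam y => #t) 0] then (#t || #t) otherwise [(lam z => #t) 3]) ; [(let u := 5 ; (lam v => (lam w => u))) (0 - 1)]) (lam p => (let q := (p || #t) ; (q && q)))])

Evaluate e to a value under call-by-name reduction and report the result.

Answer: true

Derivation:
step 0: (3 < ((let x = (if ((\y.true) 0) then (true || true) else ((\z.true) 3)) in ((let u = 5 in (\v.(\w.u))) (0 - 1))) (\p.(let q = (p || true) in (q && q)))))
step 1: [let@1.0] (3 < (((let u = 5 in (\v.(\w.u))) (0 - 1)) (\p.(let q = (p || true) in (q && q)))))
step 2: [let@1.0.0] (3 < (((\v.(\w.5)) (0 - 1)) (\p.(let q = (p || true) in (q && q)))))
step 3: [beta@1.0] (3 < ((\w.5) (\p.(let q = (p || true) in (q && q)))))
step 4: [beta@1] (3 < 5)
step 5: [delta@root] true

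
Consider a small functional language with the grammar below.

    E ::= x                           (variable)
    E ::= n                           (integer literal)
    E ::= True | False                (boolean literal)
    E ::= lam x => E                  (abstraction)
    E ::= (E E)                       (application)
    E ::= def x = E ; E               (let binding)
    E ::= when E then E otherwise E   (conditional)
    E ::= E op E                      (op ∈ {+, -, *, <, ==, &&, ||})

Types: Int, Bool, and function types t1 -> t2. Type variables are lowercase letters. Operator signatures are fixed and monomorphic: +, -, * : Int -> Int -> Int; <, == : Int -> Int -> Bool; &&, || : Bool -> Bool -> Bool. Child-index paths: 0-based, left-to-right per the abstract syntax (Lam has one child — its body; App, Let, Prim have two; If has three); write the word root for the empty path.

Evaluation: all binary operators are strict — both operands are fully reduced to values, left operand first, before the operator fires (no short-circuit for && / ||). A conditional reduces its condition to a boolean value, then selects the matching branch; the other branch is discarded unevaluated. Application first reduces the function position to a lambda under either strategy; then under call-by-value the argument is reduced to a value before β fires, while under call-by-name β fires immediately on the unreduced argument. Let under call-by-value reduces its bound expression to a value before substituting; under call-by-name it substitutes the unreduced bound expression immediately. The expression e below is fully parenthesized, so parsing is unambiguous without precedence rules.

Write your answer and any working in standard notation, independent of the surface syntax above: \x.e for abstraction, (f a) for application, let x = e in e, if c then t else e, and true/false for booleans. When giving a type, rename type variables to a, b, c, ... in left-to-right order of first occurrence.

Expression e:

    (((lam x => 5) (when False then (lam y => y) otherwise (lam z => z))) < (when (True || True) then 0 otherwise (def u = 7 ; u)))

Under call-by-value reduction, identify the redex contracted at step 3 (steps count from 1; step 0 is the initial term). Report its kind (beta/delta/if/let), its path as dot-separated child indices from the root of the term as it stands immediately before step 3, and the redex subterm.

Answer: delta at 1.0 : (true || true)

Derivation:
step 0: (((\x.5) (if false then (\y.y) else (\z.z))) < (if (true || true) then 0 else (let u = 7 in u)))
step 1: [if@0.1] (((\x.5) (\z.z)) < (if (true || true) then 0 else (let u = 7 in u)))
step 2: [beta@0] (5 < (if (true || true) then 0 else (let u = 7 in u)))
step 3: [delta@1.0] (5 < (if true then 0 else (let u = 7 in u)))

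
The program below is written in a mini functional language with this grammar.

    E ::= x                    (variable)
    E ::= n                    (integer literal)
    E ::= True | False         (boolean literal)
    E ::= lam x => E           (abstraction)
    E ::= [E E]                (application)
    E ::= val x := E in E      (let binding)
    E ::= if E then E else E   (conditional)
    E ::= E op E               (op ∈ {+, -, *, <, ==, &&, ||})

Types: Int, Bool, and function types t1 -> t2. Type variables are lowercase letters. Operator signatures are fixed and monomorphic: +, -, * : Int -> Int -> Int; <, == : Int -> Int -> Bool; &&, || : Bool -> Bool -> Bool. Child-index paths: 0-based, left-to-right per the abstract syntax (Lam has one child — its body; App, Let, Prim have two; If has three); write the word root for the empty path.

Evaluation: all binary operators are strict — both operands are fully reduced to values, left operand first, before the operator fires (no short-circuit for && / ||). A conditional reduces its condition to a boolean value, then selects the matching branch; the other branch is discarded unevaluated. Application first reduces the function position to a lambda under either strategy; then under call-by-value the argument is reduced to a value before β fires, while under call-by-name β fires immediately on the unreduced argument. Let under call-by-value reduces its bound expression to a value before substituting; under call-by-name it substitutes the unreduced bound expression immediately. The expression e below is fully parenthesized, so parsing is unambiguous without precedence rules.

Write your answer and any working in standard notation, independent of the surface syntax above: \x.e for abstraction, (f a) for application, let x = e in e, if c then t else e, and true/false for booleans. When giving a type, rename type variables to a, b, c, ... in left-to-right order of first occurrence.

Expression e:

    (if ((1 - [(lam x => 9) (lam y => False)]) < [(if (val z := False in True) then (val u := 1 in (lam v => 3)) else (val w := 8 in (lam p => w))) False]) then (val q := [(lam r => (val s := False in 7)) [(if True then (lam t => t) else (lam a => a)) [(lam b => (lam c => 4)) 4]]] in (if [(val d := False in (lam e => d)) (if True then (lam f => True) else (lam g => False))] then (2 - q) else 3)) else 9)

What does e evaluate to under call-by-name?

Trace:
step 0: (if ((1 - ((\x.9) (\y.false))) < ((if (let z = false in true) then (let u = 1 in (\v.3)) else (let w = 8 in (\p.w))) false)) then (let q = ((\r.(let s = false in 7)) ((if true then (\t.t) else (\a.a)) ((\b.(\c.4)) 4))) in (if ((let d = false in (\e.d)) (if true then (\f.true) else (\g.false))) then (2 - q) else 3)) else 9)
step 1: [beta@0.0.1] (if ((1 - 9) < ((if (let z = false in true) then (let u = 1 in (\v.3)) else (let w = 8 in (\p.w))) false)) then (let q = ((\r.(let s = false in 7)) ((if true then (\t.t) else (\a.a)) ((\b.(\c.4)) 4))) in (if ((let d = false in (\e.d)) (if true then (\f.true) else (\g.false))) then (2 - q) else 3)) else 9)
step 2: [delta@0.0] (if (-8 < ((if (let z = false in true) then (let u = 1 in (\v.3)) else (let w = 8 in (\p.w))) false)) then (let q = ((\r.(let s = false in 7)) ((if true then (\t.t) else (\a.a)) ((\b.(\c.4)) 4))) in (if ((let d = false in (\e.d)) (if true then (\f.true) else (\g.false))) then (2 - q) else 3)) else 9)
step 3: [let@0.1.0.0] (if (-8 < ((if true then (let u = 1 in (\v.3)) else (let w = 8 in (\p.w))) false)) then (let q = ((\r.(let s = false in 7)) ((if true then (\t.t) else (\a.a)) ((\b.(\c.4)) 4))) in (if ((let d = false in (\e.d)) (if true then (\f.true) else (\g.false))) then (2 - q) else 3)) else 9)
step 4: [if@0.1.0] (if (-8 < ((let u = 1 in (\v.3)) false)) then (let q = ((\r.(let s = false in 7)) ((if true then (\t.t) else (\a.a)) ((\b.(\c.4)) 4))) in (if ((let d = false in (\e.d)) (if true then (\f.true) else (\g.false))) then (2 - q) else 3)) else 9)
step 5: [let@0.1.0] (if (-8 < ((\v.3) false)) then (let q = ((\r.(let s = false in 7)) ((if true then (\t.t) else (\a.a)) ((\b.(\c.4)) 4))) in (if ((let d = false in (\e.d)) (if true then (\f.true) else (\g.false))) then (2 - q) else 3)) else 9)
step 6: [beta@0.1] (if (-8 < 3) then (let q = ((\r.(let s = false in 7)) ((if true then (\t.t) else (\a.a)) ((\b.(\c.4)) 4))) in (if ((let d = false in (\e.d)) (if true then (\f.true) else (\g.false))) then (2 - q) else 3)) else 9)
step 7: [delta@0] (if true then (let q = ((\r.(let s = false in 7)) ((if true then (\t.t) else (\a.a)) ((\b.(\c.4)) 4))) in (if ((let d = false in (\e.d)) (if true then (\f.true) else (\g.false))) then (2 - q) else 3)) else 9)
step 8: [if@root] (let q = ((\r.(let s = false in 7)) ((if true then (\t.t) else (\a.a)) ((\b.(\c.4)) 4))) in (if ((let d = false in (\e.d)) (if true then (\f.true) else (\g.false))) then (2 - q) else 3))
step 9: [let@root] (if ((let d = false in (\e.d)) (if true then (\f.true) else (\g.false))) then (2 - ((\r.(let s = false in 7)) ((if true then (\t.t) else (\a.a)) ((\b.(\c.4)) 4)))) else 3)
step 10: [let@0.0] (if ((\e.false) (if true then (\f.true) else (\g.false))) then (2 - ((\r.(let s = false in 7)) ((if true then (\t.t) else (\a.a)) ((\b.(\c.4)) 4)))) else 3)
step 11: [beta@0] (if false then (2 - ((\r.(let s = false in 7)) ((if true then (\t.t) else (\a.a)) ((\b.(\c.4)) 4)))) else 3)
step 12: [if@root] 3

Answer: 3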